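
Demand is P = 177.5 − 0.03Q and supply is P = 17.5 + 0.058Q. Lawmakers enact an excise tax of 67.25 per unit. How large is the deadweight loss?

25696.38

Competitive equilibrium: 177.5 − 0.03Q = 17.5 + 0.058Q → Q* = 1818.1818, P* = 122.9545.
With the tax, the buyer price exceeds the seller price by 67.25: (177.5 − 0.03Q) − (17.5 + 0.058Q) = 67.25 → Q' = 1053.9773.
ΔQ = 1818.1818 − 1053.9773 = 764.2045; the wedge equals the tax, 67.25.
Deadweight loss = ½ × 764.2045 × 67.25 = 25696.38.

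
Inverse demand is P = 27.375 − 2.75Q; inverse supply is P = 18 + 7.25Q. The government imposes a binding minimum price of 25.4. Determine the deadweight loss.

Competitive equilibrium: 27.375 − 2.75Q = 18 + 7.25Q → Q* = 0.9375, P* = 24.7969.
At the floor P = 25.4, quantity demanded = (27.375 − 25.4)/2.75 = 0.7182.
Sellers' marginal cost at Q' = 0.7182: 18 + 7.25·0.7182 = 23.207.
ΔQ = 0.9375 − 0.7182 = 0.2193; wedge = 25.4 − 23.207 = 2.193.
DWL = ½ × 0.2193 × 2.193 = 0.24.

0.24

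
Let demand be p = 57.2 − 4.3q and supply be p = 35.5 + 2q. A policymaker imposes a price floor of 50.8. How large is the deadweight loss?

Competitive equilibrium: 57.2 − 4.3q = 35.5 + 2q → q* = 3.4444, p* = 42.3889.
At the floor p = 50.8, quantity demanded = (57.2 − 50.8)/4.3 = 1.4884.
Sellers' marginal cost at q' = 1.4884: 35.5 + 2·1.4884 = 38.4768.
Δq = 3.4444 − 1.4884 = 1.956; wedge = 50.8 − 38.4768 = 12.3232.
The triangle = ½ × 1.956 × 12.3232 = 12.05.

12.05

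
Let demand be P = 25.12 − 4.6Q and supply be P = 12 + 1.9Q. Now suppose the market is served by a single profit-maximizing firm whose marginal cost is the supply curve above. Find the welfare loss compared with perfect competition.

2.27

Competitive equilibrium: 25.12 − 4.6Q = 12 + 1.9Q → Q* = 2.0185, P* = 15.8351.
Marginal revenue: MR = 25.12 − 9.2Q. Set MR = MC: 25.12 − 9.2Q = 12 + 1.9Q → Q_m = 1.182.
Price P_m = 25.12 − 4.6·1.182 = 19.6828; MC(Q_m) = 12 + 1.9·1.182 = 14.2458.
Competitive Q* = 2.0185, so ΔQ = 0.8365; wedge = 19.6828 − 14.2458 = 5.437.
Welfare loss = ½ × 0.8365 × 5.437 = 2.27.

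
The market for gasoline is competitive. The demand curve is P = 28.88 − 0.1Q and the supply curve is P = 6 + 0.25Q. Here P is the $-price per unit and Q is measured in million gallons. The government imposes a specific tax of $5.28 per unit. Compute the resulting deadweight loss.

Competitive equilibrium: 28.88 − 0.1Q = 6 + 0.25Q → Q* = 65.3714, P* = 22.3429.
With the tax, the buyer price exceeds the seller price by 5.28: (28.88 − 0.1Q) − (6 + 0.25Q) = 5.28 → Q' = 50.2857.
ΔQ = 65.3714 − 50.2857 = 15.0857; the wedge equals the tax, 5.28.
DWL = ½ × 15.0857 × 5.28 = $39.83 million.

$39.83 million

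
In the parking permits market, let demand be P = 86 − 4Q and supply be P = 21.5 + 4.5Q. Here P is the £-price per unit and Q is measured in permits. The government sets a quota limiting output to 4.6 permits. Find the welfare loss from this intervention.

£37.95

Competitive equilibrium: 86 − 4Q = 21.5 + 4.5Q → Q* = 7.5882, P* = 55.6471.
At Q = 4.6: demand price = 86 − 4·4.6 = 67.6; supply price = 21.5 + 4.5·4.6 = 42.2.
ΔQ = 7.5882 − 4.6 = 2.9882; wedge = 67.6 − 42.2 = 25.4.
Welfare loss = ½ × 2.9882 × 25.4 = £37.95.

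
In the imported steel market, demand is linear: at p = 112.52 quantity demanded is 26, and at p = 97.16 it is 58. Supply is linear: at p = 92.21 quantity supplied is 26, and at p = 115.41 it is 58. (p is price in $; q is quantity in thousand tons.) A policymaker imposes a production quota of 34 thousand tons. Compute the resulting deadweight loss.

$47.24 thousand

Demand slope = (97.16 − 112.52)/(58 − 26) = −0.48, so p = 125 − 0.48q.
Supply slope = (115.41 − 92.21)/(58 − 26) = 0.725, so p = 73.36 + 0.725q.
Competitive equilibrium: 125 − 0.48q = 73.36 + 0.725q → q* = 42.8548, p* = 104.4297.
At q = 34: demand price = 125 − 0.48·34 = 108.68; supply price = 73.36 + 0.725·34 = 98.01.
Δq = 42.8548 − 34 = 8.8548; wedge = 108.68 − 98.01 = 10.67.
The triangle = ½ × 8.8548 × 10.67 = $47.24 thousand.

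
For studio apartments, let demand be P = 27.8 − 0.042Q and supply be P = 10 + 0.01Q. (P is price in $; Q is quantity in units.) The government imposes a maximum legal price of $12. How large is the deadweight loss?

Competitive equilibrium: 27.8 − 0.042Q = 10 + 0.01Q → Q* = 342.3077, P* = 13.4231.
At the ceiling P = 12, quantity supplied = (12 − 10)/0.01 = 200.
Willingness to pay at Q' = 200: 27.8 − 0.042·200 = 19.4.
ΔQ = 342.3077 − 200 = 142.3077; wedge = 19.4 − 12 = 7.4.
The triangle = ½ × 142.3077 × 7.4 = $526.54.

$526.54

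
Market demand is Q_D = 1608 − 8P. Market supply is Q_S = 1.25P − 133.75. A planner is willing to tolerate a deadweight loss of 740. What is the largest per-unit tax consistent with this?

37

In inverse form: demand P = 201 − 0.125Q, supply P = 107 + 0.8Q.
Competitive equilibrium: 201 − 0.125Q = 107 + 0.8Q → Q* = 101.6216, P* = 188.2973.
A tax t gives ΔQ = t/0.925 and wedge t, so DWL = t²/1.85.
t²/1.85 = 740 → t² = 1369 → t = 37.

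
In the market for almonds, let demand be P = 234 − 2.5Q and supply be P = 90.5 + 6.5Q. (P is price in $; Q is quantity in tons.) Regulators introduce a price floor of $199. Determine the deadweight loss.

Competitive equilibrium: 234 − 2.5Q = 90.5 + 6.5Q → Q* = 15.9444, P* = 194.1389.
At the floor P = 199, quantity demanded = (234 − 199)/2.5 = 14.
Sellers' marginal cost at Q' = 14: 90.5 + 6.5·14 = 181.5.
ΔQ = 15.9444 − 14 = 1.9444; wedge = 199 − 181.5 = 17.5.
Deadweight loss = ½ × 1.9444 × 17.5 = $17.01.

$17.01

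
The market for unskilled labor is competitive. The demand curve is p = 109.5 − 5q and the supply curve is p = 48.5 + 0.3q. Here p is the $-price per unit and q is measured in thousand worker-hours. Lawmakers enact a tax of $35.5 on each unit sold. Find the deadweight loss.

Competitive equilibrium: 109.5 − 5q = 48.5 + 0.3q → q* = 11.5094, p* = 51.9528.
With the tax, the buyer price exceeds the seller price by 35.5: (109.5 − 5q) − (48.5 + 0.3q) = 35.5 → q' = 4.8113.
Δq = 11.5094 − 4.8113 = 6.6981; the wedge equals the tax, 35.5.
DWL = ½ × 6.6981 × 35.5 = $118.89 thousand.

$118.89 thousand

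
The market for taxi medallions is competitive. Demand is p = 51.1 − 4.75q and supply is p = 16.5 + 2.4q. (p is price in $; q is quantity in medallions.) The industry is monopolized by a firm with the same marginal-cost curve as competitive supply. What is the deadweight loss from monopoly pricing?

$13.34

Competitive equilibrium: 51.1 − 4.75q = 16.5 + 2.4q → q* = 4.8392, p* = 28.114.
Marginal revenue: MR = 51.1 − 9.5q. Set MR = MC: 51.1 − 9.5q = 16.5 + 2.4q → q_m = 2.9076.
Price p_m = 51.1 − 4.75·2.9076 = 37.2889; MC(q_m) = 16.5 + 2.4·2.9076 = 23.4782.
Competitive q* = 4.8392, so Δq = 1.9316; wedge = 37.2889 − 23.4782 = 13.8107.
DWL = ½ × 1.9316 × 13.8107 = $13.34.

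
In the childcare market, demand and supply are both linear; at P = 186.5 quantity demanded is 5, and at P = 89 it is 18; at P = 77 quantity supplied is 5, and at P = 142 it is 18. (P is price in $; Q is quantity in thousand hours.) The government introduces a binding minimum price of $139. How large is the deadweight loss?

$36.80 thousand

Demand slope = (89 − 186.5)/(18 − 5) = −7.5, so P = 224 − 7.5Q.
Supply slope = (142 − 77)/(18 − 5) = 5, so P = 52 + 5Q.
Competitive equilibrium: 224 − 7.5Q = 52 + 5Q → Q* = 13.76, P* = 120.8.
At the floor P = 139, quantity demanded = (224 − 139)/7.5 = 11.33333.
Sellers' marginal cost at Q' = 11.33333: 52 + 5·11.33333 = 108.66665.
ΔQ = 13.76 − 11.33333 = 2.42667; wedge = 139 − 108.66665 = 30.33335.
DWL = ½ × 2.42667 × 30.33335 = $36.80 thousand.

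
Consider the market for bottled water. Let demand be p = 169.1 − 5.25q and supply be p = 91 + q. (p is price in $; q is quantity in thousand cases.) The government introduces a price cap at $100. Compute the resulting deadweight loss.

$38.19 thousand

Competitive equilibrium: 169.1 − 5.25q = 91 + q → q* = 12.496, p* = 103.496.
At the ceiling p = 100, quantity supplied = (100 − 91)/1 = 9.
Willingness to pay at q' = 9: 169.1 − 5.25·9 = 121.85.
Δq = 12.496 − 9 = 3.496; wedge = 121.85 − 100 = 21.85.
DWL = ½ × 3.496 × 21.85 = $38.19 thousand.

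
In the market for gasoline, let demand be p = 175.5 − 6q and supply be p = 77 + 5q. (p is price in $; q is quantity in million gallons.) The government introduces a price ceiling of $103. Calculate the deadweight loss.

Competitive equilibrium: 175.5 − 6q = 77 + 5q → q* = 8.9545, p* = 121.7727.
At the ceiling p = 103, quantity supplied = (103 − 77)/5 = 5.2.
Willingness to pay at q' = 5.2: 175.5 − 6·5.2 = 144.3.
Δq = 8.9545 − 5.2 = 3.7545; wedge = 144.3 − 103 = 41.3.
Deadweight loss = ½ × 3.7545 × 41.3 = $77.53 million.

$77.53 million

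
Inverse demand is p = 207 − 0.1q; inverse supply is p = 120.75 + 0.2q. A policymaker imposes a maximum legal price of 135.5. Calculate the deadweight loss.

Competitive equilibrium: 207 − 0.1q = 120.75 + 0.2q → q* = 287.5, p* = 178.25.
At the ceiling p = 135.5, quantity supplied = (135.5 − 120.75)/0.2 = 73.75.
Willingness to pay at q' = 73.75: 207 − 0.1·73.75 = 199.625.
Δq = 287.5 − 73.75 = 213.75; wedge = 199.625 − 135.5 = 64.125.
Deadweight loss = ½ × 213.75 × 64.125 = 6853.36.

6853.36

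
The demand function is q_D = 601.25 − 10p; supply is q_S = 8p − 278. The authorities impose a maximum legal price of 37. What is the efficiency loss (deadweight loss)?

In inverse form: demand p = 60.125 − 0.1q, supply p = 34.75 + 0.125q.
Competitive equilibrium: 60.125 − 0.1q = 34.75 + 0.125q → q* = 112.7778, p* = 48.8472.
At the ceiling p = 37, quantity supplied = (37 − 34.75)/0.125 = 18.
Willingness to pay at q' = 18: 60.125 − 0.1·18 = 58.325.
Δq = 112.7778 − 18 = 94.7778; wedge = 58.325 − 37 = 21.325.
Deadweight loss = ½ × 94.7778 × 21.325 = 1010.57.

1010.57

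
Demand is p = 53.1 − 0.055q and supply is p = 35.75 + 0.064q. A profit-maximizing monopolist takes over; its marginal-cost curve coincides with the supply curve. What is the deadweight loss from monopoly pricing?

Competitive equilibrium: 53.1 − 0.055q = 35.75 + 0.064q → q* = 145.7983, p* = 45.0811.
Marginal revenue: MR = 53.1 − 0.11q. Set MR = MC: 53.1 − 0.11q = 35.75 + 0.064q → q_m = 99.7126.
Price p_m = 53.1 − 0.055·99.7126 = 47.6158; MC(q_m) = 35.75 + 0.064·99.7126 = 42.1316.
Competitive q* = 145.7983, so Δq = 46.0857; wedge = 47.6158 − 42.1316 = 5.4842.
Welfare loss = ½ × 46.0857 × 5.4842 = 126.37.

126.37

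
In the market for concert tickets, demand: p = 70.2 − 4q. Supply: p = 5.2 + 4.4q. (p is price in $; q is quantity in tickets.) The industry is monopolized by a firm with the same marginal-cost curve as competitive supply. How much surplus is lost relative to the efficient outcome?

$26.17

Competitive equilibrium: 70.2 − 4q = 5.2 + 4.4q → q* = 7.7381, p* = 39.2476.
Marginal revenue: MR = 70.2 − 8q. Set MR = MC: 70.2 − 8q = 5.2 + 4.4q → q_m = 5.2419.
Price p_m = 70.2 − 4·5.2419 = 49.2324; MC(q_m) = 5.2 + 4.4·5.2419 = 28.2644.
Competitive q* = 7.7381, so Δq = 2.4962; wedge = 49.2324 − 28.2644 = 20.968.
DWL = ½ × 2.4962 × 20.968 = $26.17.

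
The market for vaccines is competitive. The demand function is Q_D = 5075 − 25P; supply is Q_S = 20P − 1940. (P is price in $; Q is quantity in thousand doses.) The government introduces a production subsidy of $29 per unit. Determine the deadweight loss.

In inverse form: demand P = 203 − 0.04Q, supply P = 97 + 0.05Q.
Competitive equilibrium: 203 − 0.04Q = 97 + 0.05Q → Q* = 1177.7778, P* = 155.8889.
The subsidy lowers effective supply by 29: P = 68 + 0.05Q.
New quantity: 203 − 0.04Q = 68 + 0.05Q → Q' = 1500.
Overproduction ΔQ = 1500 − 1177.7778 = 322.2222; wedge = subsidy = 29.
The triangle = ½ × 322.2222 × 29 = $4672.22 thousand.

$4672.22 thousand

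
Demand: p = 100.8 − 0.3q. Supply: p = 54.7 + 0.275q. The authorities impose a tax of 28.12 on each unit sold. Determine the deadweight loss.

687.60

Competitive equilibrium: 100.8 − 0.3q = 54.7 + 0.275q → q* = 80.17391, p* = 76.74783.
With the tax, the buyer price exceeds the seller price by 28.12: (100.8 − 0.3q) − (54.7 + 0.275q) = 28.12 → q' = 31.26957.
Δq = 80.17391 − 31.26957 = 48.90434; the wedge equals the tax, 28.12.
The triangle = ½ × 48.90434 × 28.12 = 687.60.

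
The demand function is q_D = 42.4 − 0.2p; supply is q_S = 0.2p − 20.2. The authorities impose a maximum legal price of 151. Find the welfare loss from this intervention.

In inverse form: demand p = 212 − 5q, supply p = 101 + 5q.
Competitive equilibrium: 212 − 5q = 101 + 5q → q* = 11.1, p* = 156.5.
At the ceiling p = 151, quantity supplied = (151 − 101)/5 = 10.
Willingness to pay at q' = 10: 212 − 5·10 = 162.
Δq = 11.1 − 10 = 1.1; wedge = 162 − 151 = 11.
Welfare loss = ½ × 1.1 × 11 = 6.05.

6.05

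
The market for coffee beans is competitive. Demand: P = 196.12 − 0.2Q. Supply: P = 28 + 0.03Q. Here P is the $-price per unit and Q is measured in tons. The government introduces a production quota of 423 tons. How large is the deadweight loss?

Competitive equilibrium: 196.12 − 0.2Q = 28 + 0.03Q → Q* = 730.9565, P* = 49.9287.
At Q = 423: demand price = 196.12 − 0.2·423 = 111.52; supply price = 28 + 0.03·423 = 40.69.
ΔQ = 730.9565 − 423 = 307.9565; wedge = 111.52 − 40.69 = 70.83.
Deadweight loss = ½ × 307.9565 × 70.83 = $10906.28.

$10906.28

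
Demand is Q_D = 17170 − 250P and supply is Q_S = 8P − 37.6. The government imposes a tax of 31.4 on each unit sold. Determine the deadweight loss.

3821.55

In inverse form: demand P = 68.68 − 0.004Q, supply P = 4.7 + 0.125Q.
Competitive equilibrium: 68.68 − 0.004Q = 4.7 + 0.125Q → Q* = 495.969, P* = 66.6961.
With the tax, the buyer price exceeds the seller price by 31.4: (68.68 − 0.004Q) − (4.7 + 0.125Q) = 31.4 → Q' = 252.5581.
ΔQ = 495.969 − 252.5581 = 243.4109; the wedge equals the tax, 31.4.
Welfare loss = ½ × 243.4109 × 31.4 = 3821.55.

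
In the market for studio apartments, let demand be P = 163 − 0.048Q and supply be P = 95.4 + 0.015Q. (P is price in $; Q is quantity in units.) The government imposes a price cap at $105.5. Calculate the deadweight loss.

Competitive equilibrium: 163 − 0.048Q = 95.4 + 0.015Q → Q* = 1073.0159, P* = 111.4952.
At the ceiling P = 105.5, quantity supplied = (105.5 − 95.4)/0.015 = 673.3333.
Willingness to pay at Q' = 673.3333: 163 − 0.048·673.3333 = 130.68.
ΔQ = 1073.0159 − 673.3333 = 399.6826; wedge = 130.68 − 105.5 = 25.18.
DWL = ½ × 399.6826 × 25.18 = $5032.

$5032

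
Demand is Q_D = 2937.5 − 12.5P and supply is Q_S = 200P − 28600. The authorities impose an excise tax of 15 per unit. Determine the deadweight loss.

1323.53

In inverse form: demand P = 235 − 0.08Q, supply P = 143 + 0.005Q.
Competitive equilibrium: 235 − 0.08Q = 143 + 0.005Q → Q* = 1082.3529, P* = 148.4118.
With the tax, the buyer price exceeds the seller price by 15: (235 − 0.08Q) − (143 + 0.005Q) = 15 → Q' = 905.8824.
ΔQ = 1082.3529 − 905.8824 = 176.4705; the wedge equals the tax, 15.
DWL = ½ × 176.4705 × 15 = 1323.53.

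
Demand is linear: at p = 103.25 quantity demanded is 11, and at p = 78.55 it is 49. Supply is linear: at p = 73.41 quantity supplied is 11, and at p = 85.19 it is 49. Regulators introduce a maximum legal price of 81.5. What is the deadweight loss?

Demand slope = (78.55 − 103.25)/(49 − 11) = −0.65, so p = 110.4 − 0.65q.
Supply slope = (85.19 − 73.41)/(49 − 11) = 0.31, so p = 70 + 0.31q.
Competitive equilibrium: 110.4 − 0.65q = 70 + 0.31q → q* = 42.0833, p* = 83.0458.
At the ceiling p = 81.5, quantity supplied = (81.5 − 70)/0.31 = 37.0968.
Willingness to pay at q' = 37.0968: 110.4 − 0.65·37.0968 = 86.2871.
Δq = 42.0833 − 37.0968 = 4.9865; wedge = 86.2871 − 81.5 = 4.7871.
Welfare loss = ½ × 4.9865 × 4.7871 = 11.94.

11.94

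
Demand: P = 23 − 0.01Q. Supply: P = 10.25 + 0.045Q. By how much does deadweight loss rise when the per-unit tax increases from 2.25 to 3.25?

Competitive equilibrium: 23 − 0.01Q = 10.25 + 0.045Q → Q* = 231.8182, P* = 20.6818.
For a per-unit tax t: ΔQ = t/0.055, so DWL = ½·t·(t/0.055) = t²/0.11.
At t = 2.25: DWL = 46.023. At t = 3.25: DWL = 96.023.
Increase = 96.023 − 46.023 = 50.

50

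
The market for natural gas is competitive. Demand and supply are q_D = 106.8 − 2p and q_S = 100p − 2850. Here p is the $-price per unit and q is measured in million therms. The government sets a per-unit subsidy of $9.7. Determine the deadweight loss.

$92.25 million

In inverse form: demand p = 53.4 − 0.5q, supply p = 28.5 + 0.01q.
Competitive equilibrium: 53.4 − 0.5q = 28.5 + 0.01q → q* = 48.8235, p* = 28.9882.
The subsidy lowers effective supply by 9.7: p = 18.8 + 0.01q.
New quantity: 53.4 − 0.5q = 18.8 + 0.01q → q' = 67.8431.
Overproduction Δq = 67.8431 − 48.8235 = 19.0196; wedge = subsidy = 9.7.
Welfare loss = ½ × 19.0196 × 9.7 = $92.25 million.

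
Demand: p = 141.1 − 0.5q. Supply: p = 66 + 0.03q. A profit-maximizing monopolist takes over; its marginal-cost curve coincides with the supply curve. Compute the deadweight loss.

1253.83

Competitive equilibrium: 141.1 − 0.5q = 66 + 0.03q → q* = 141.6981, p* = 70.2509.
Marginal revenue: MR = 141.1 − q. Set MR = MC: 141.1 − q = 66 + 0.03q → q_m = 72.9126.
Price p_m = 141.1 − 0.5·72.9126 = 104.6437; MC(q_m) = 66 + 0.03·72.9126 = 68.1874.
Competitive q* = 141.6981, so Δq = 68.7855; wedge = 104.6437 − 68.1874 = 36.4563.
The triangle = ½ × 68.7855 × 36.4563 = 1253.83.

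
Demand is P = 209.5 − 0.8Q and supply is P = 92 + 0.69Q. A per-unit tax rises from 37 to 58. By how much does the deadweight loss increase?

669.46

Competitive equilibrium: 209.5 − 0.8Q = 92 + 0.69Q → Q* = 78.8591, P* = 146.4128.
For a per-unit tax t: ΔQ = t/1.49, so DWL = ½·t·(t/1.49) = t²/2.98.
At t = 37: DWL = 459.396. At t = 58: DWL = 1128.859.
Increase = 1128.859 − 459.396 = 669.46.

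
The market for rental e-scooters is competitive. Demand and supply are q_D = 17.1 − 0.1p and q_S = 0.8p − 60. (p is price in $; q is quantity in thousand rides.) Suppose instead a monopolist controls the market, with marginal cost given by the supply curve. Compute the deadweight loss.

$90.71 thousand

In inverse form: demand p = 171 − 10q, supply p = 75 + 1.25q.
Competitive equilibrium: 171 − 10q = 75 + 1.25q → q* = 8.5333, p* = 85.6667.
Marginal revenue: MR = 171 − 20q. Set MR = MC: 171 − 20q = 75 + 1.25q → q_m = 4.5176.
Price p_m = 171 − 10·4.5176 = 125.824; MC(q_m) = 75 + 1.25·4.5176 = 80.647.
Competitive q* = 8.5333, so Δq = 4.0157; wedge = 125.824 − 80.647 = 45.177.
Welfare loss = ½ × 4.0157 × 45.177 = $90.71 thousand.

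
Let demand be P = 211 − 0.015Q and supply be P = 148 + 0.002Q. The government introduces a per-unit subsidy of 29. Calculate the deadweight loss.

Competitive equilibrium: 211 − 0.015Q = 148 + 0.002Q → Q* = 3705.8824, P* = 155.4118.
The subsidy lowers effective supply by 29: P = 119 + 0.002Q.
New quantity: 211 − 0.015Q = 119 + 0.002Q → Q' = 5411.7647.
Overproduction ΔQ = 5411.7647 − 3705.8824 = 1705.8823; wedge = subsidy = 29.
Welfare loss = ½ × 1705.8823 × 29 = 24735.29.

24735.29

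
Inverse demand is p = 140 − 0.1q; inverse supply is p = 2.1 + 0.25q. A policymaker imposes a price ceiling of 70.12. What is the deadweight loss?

2601.29

Competitive equilibrium: 140 − 0.1q = 2.1 + 0.25q → q* = 394, p* = 100.6.
At the ceiling p = 70.12, quantity supplied = (70.12 − 2.1)/0.25 = 272.08.
Willingness to pay at q' = 272.08: 140 − 0.1·272.08 = 112.792.
Δq = 394 − 272.08 = 121.92; wedge = 112.792 − 70.12 = 42.672.
Deadweight loss = ½ × 121.92 × 42.672 = 2601.29.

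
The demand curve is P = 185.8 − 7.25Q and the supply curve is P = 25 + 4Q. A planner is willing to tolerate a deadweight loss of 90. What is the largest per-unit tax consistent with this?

Competitive equilibrium: 185.8 − 7.25Q = 25 + 4Q → Q* = 14.2933, P* = 82.1733.
A tax t gives ΔQ = t/11.25 and wedge t, so DWL = t²/22.5.
t²/22.5 = 90 → t² = 2025 → t = 45.

45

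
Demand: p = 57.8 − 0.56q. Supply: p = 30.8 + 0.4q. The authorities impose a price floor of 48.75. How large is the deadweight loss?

Competitive equilibrium: 57.8 − 0.56q = 30.8 + 0.4q → q* = 28.125, p* = 42.05.
At the floor p = 48.75, quantity demanded = (57.8 − 48.75)/0.56 = 16.1607.
Sellers' marginal cost at q' = 16.1607: 30.8 + 0.4·16.1607 = 37.2643.
Δq = 28.125 − 16.1607 = 11.9643; wedge = 48.75 − 37.2643 = 11.4857.
DWL = ½ × 11.9643 × 11.4857 = 68.71.

68.71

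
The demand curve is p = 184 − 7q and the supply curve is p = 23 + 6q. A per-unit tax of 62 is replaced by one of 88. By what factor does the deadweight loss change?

2.015

Competitive equilibrium: 184 − 7q = 23 + 6q → q* = 12.3846, p* = 97.3077.
For a per-unit tax t: Δq = t/13, so DWL = ½·t·(t/13) = t²/26.
At t = 62: DWL = 147.846. At t = 88: DWL = 297.846.
Ratio = (88/62)² = 2.015.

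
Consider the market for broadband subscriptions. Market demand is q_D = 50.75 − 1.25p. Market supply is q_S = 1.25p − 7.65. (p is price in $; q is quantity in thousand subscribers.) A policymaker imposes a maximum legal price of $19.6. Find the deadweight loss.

In inverse form: demand p = 40.6 − 0.8q, supply p = 6.12 + 0.8q.
Competitive equilibrium: 40.6 − 0.8q = 6.12 + 0.8q → q* = 21.55, p* = 23.36.
At the ceiling p = 19.6, quantity supplied = (19.6 − 6.12)/0.8 = 16.85.
Willingness to pay at q' = 16.85: 40.6 − 0.8·16.85 = 27.12.
Δq = 21.55 − 16.85 = 4.7; wedge = 27.12 − 19.6 = 7.52.
Welfare loss = ½ × 4.7 × 7.52 = $17.672 thousand.

$17.672 thousand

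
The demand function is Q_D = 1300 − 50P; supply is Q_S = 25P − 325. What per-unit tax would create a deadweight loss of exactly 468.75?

In inverse form: demand P = 26 − 0.02Q, supply P = 13 + 0.04Q.
Competitive equilibrium: 26 − 0.02Q = 13 + 0.04Q → Q* = 216.6667, P* = 21.6667.
A tax t gives ΔQ = t/0.06 and wedge t, so DWL = t²/0.12.
t²/0.12 = 468.75 → t² = 56.25 → t = 7.5.

7.5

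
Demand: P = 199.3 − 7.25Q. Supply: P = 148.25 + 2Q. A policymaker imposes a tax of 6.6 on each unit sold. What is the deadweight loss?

2.35

Competitive equilibrium: 199.3 − 7.25Q = 148.25 + 2Q → Q* = 5.5189, P* = 159.2878.
With the tax, the buyer price exceeds the seller price by 6.6: (199.3 − 7.25Q) − (148.25 + 2Q) = 6.6 → Q' = 4.8054.
ΔQ = 5.5189 − 4.8054 = 0.7135; the wedge equals the tax, 6.6.
Welfare loss = ½ × 0.7135 × 6.6 = 2.35.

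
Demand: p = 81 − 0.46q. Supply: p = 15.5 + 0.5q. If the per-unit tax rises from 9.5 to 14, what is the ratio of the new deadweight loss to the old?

2.172

Competitive equilibrium: 81 − 0.46q = 15.5 + 0.5q → q* = 68.2292, p* = 49.6146.
For a per-unit tax t: Δq = t/0.96, so DWL = ½·t·(t/0.96) = t²/1.92.
At t = 9.5: DWL = 47.005. At t = 14: DWL = 102.083.
Ratio = (14/9.5)² = 2.172.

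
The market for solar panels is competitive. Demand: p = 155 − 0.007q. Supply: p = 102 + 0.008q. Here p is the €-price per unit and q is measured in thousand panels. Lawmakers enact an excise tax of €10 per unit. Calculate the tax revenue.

Competitive equilibrium: 155 − 0.007q = 102 + 0.008q → q* = 3533.3333, p* = 130.2667.
With the tax, the buyer price exceeds the seller price by 10: (155 − 0.007q) − (102 + 0.008q) = 10 → q' = 2866.6667.
Tax revenue = 10 × 2866.6667 = €28666.67 thousand.

€28666.67 thousand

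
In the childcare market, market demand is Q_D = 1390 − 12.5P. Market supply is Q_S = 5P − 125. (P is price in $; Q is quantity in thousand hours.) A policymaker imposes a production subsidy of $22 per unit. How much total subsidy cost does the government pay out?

$8501.43 thousand

In inverse form: demand P = 111.2 − 0.08Q, supply P = 25 + 0.2Q.
Competitive equilibrium: 111.2 − 0.08Q = 25 + 0.2Q → Q* = 307.8571, P* = 86.5714.
The subsidy lowers effective supply by 22: P = 3 + 0.2Q.
New quantity: 111.2 − 0.08Q = 3 + 0.2Q → Q' = 386.4286.
Total subsidy cost = 22 × 386.4286 = $8501.43 thousand.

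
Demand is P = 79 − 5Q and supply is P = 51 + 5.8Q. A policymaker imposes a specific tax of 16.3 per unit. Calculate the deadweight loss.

Competitive equilibrium: 79 − 5Q = 51 + 5.8Q → Q* = 2.5926, P* = 66.037.
With the tax, the buyer price exceeds the seller price by 16.3: (79 − 5Q) − (51 + 5.8Q) = 16.3 → Q' = 1.0833.
ΔQ = 2.5926 − 1.0833 = 1.5093; the wedge equals the tax, 16.3.
DWL = ½ × 1.5093 × 16.3 = 12.30.

12.30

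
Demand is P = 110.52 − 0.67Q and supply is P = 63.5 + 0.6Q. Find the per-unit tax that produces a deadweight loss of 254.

Competitive equilibrium: 110.52 − 0.67Q = 63.5 + 0.6Q → Q* = 37.0236, P* = 85.7142.
A tax t gives ΔQ = t/1.27 and wedge t, so DWL = t²/2.54.
t²/2.54 = 254 → t² = 645.16 → t = 25.4.

25.4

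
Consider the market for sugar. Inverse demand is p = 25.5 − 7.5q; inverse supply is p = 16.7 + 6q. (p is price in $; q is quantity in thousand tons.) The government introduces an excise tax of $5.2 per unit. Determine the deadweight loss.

Competitive equilibrium: 25.5 − 7.5q = 16.7 + 6q → q* = 0.6519, p* = 20.6111.
With the tax, the buyer price exceeds the seller price by 5.2: (25.5 − 7.5q) − (16.7 + 6q) = 5.2 → q' = 0.2667.
Δq = 0.6519 − 0.2667 = 0.3852; the wedge equals the tax, 5.2.
Welfare loss = ½ × 0.3852 × 5.2 = $1 thousand.

$1 thousand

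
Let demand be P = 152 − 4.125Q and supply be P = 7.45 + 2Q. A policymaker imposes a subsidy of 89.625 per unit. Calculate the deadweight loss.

Competitive equilibrium: 152 − 4.125Q = 7.45 + 2Q → Q* = 23.6, P* = 54.65.
The subsidy lowers effective supply by 89.625: P = 2Q − 82.175.
New quantity: 152 − 4.125Q = 2Q − 82.175 → Q' = 38.2327.
Overproduction ΔQ = 38.2327 − 23.6 = 14.6327; wedge = subsidy = 89.625.
Deadweight loss = ½ × 14.6327 × 89.625 = 655.73.

655.73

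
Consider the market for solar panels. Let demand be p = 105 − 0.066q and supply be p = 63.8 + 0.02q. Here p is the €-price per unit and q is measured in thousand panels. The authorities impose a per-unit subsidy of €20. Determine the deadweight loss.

€2325.58 thousand

Competitive equilibrium: 105 − 0.066q = 63.8 + 0.02q → q* = 479.0698, p* = 73.3814.
The subsidy lowers effective supply by 20: p = 43.8 + 0.02q.
New quantity: 105 − 0.066q = 43.8 + 0.02q → q' = 711.6279.
Overproduction Δq = 711.6279 − 479.0698 = 232.5581; wedge = subsidy = 20.
Deadweight loss = ½ × 232.5581 × 20 = €2325.58 thousand.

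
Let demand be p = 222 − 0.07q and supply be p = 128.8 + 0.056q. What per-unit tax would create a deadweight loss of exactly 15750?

63

Competitive equilibrium: 222 − 0.07q = 128.8 + 0.056q → q* = 739.6825, p* = 170.2222.
A tax t gives Δq = t/0.126 and wedge t, so DWL = t²/0.252.
t²/0.252 = 15750 → t² = 3969 → t = 63.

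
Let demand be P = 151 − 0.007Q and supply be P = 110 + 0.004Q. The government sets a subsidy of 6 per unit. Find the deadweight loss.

1636.36

Competitive equilibrium: 151 − 0.007Q = 110 + 0.004Q → Q* = 3727.2727, P* = 124.9091.
The subsidy lowers effective supply by 6: P = 104 + 0.004Q.
New quantity: 151 − 0.007Q = 104 + 0.004Q → Q' = 4272.7273.
Overproduction ΔQ = 4272.7273 − 3727.2727 = 545.4546; wedge = subsidy = 6.
Deadweight loss = ½ × 545.4546 × 6 = 1636.36.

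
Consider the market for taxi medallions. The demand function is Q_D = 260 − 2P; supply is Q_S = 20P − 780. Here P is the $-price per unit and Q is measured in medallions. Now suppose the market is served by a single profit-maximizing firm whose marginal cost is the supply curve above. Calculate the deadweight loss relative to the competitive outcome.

In inverse form: demand P = 130 − 0.5Q, supply P = 39 + 0.05Q.
Competitive equilibrium: 130 − 0.5Q = 39 + 0.05Q → Q* = 165.4545, P* = 47.2727.
Marginal revenue: MR = 130 − Q. Set MR = MC: 130 − Q = 39 + 0.05Q → Q_m = 86.6667.
Price P_m = 130 − 0.5·86.6667 = 86.6667; MC(Q_m) = 39 + 0.05·86.6667 = 43.3333.
Competitive Q* = 165.4545, so ΔQ = 78.7878; wedge = 86.6667 − 43.3333 = 43.3334.
The triangle = ½ × 78.7878 × 43.3334 = $1707.07.

$1707.07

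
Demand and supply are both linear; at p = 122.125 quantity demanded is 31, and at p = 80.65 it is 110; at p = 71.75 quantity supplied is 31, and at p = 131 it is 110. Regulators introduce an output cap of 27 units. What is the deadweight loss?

1206.85

Demand slope = (80.65 − 122.125)/(110 − 31) = −0.525, so p = 138.4 − 0.525q.
Supply slope = (131 − 71.75)/(110 − 31) = 0.75, so p = 48.5 + 0.75q.
Competitive equilibrium: 138.4 − 0.525q = 48.5 + 0.75q → q* = 70.5098, p* = 101.3824.
At q = 27: demand price = 138.4 − 0.525·27 = 124.225; supply price = 48.5 + 0.75·27 = 68.75.
Δq = 70.5098 − 27 = 43.5098; wedge = 124.225 − 68.75 = 55.475.
Deadweight loss = ½ × 43.5098 × 55.475 = 1206.85.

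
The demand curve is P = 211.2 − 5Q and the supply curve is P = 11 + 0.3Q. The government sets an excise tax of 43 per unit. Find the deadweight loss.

174.43

Competitive equilibrium: 211.2 − 5Q = 11 + 0.3Q → Q* = 37.7736, P* = 22.3321.
With the tax, the buyer price exceeds the seller price by 43: (211.2 − 5Q) − (11 + 0.3Q) = 43 → Q' = 29.6604.
ΔQ = 37.7736 − 29.6604 = 8.1132; the wedge equals the tax, 43.
DWL = ½ × 8.1132 × 43 = 174.43.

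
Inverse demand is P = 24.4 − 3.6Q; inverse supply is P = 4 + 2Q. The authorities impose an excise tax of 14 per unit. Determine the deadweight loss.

Competitive equilibrium: 24.4 − 3.6Q = 4 + 2Q → Q* = 3.6429, P* = 11.2857.
With the tax, the buyer price exceeds the seller price by 14: (24.4 − 3.6Q) − (4 + 2Q) = 14 → Q' = 1.1429.
ΔQ = 3.6429 − 1.1429 = 2.5; the wedge equals the tax, 14.
Deadweight loss = ½ × 2.5 × 14 = 17.50.

17.50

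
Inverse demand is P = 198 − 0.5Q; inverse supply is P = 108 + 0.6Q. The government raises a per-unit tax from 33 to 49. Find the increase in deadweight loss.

596.36

Competitive equilibrium: 198 − 0.5Q = 108 + 0.6Q → Q* = 81.8182, P* = 157.0909.
For a per-unit tax t: ΔQ = t/1.1, so DWL = ½·t·(t/1.1) = t²/2.2.
At t = 33: DWL = 495. At t = 49: DWL = 1091.364.
Increase = 1091.364 − 495 = 596.36.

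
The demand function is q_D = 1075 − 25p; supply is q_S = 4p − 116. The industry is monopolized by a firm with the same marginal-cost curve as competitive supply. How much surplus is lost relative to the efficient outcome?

In inverse form: demand p = 43 − 0.04q, supply p = 29 + 0.25q.
Competitive equilibrium: 43 − 0.04q = 29 + 0.25q → q* = 48.27586, p* = 41.06897.
Marginal revenue: MR = 43 − 0.08q. Set MR = MC: 43 − 0.08q = 29 + 0.25q → q_m = 42.42424.
Price p_m = 43 − 0.04·42.42424 = 41.30303; MC(q_m) = 29 + 0.25·42.42424 = 39.60606.
Competitive q* = 48.27586, so Δq = 5.85162; wedge = 41.30303 − 39.60606 = 1.69697.
DWL = ½ × 5.85162 × 1.69697 = 4.97.

4.97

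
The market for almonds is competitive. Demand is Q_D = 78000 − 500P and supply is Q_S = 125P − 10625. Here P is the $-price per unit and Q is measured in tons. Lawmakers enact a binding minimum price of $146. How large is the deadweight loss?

$22050

In inverse form: demand P = 156 − 0.002Q, supply P = 85 + 0.008Q.
Competitive equilibrium: 156 − 0.002Q = 85 + 0.008Q → Q* = 7100, P* = 141.8.
At the floor P = 146, quantity demanded = (156 − 146)/0.002 = 5000.
Sellers' marginal cost at Q' = 5000: 85 + 0.008·5000 = 125.
ΔQ = 7100 − 5000 = 2100; wedge = 146 − 125 = 21.
Deadweight loss = ½ × 2100 × 21 = $22050.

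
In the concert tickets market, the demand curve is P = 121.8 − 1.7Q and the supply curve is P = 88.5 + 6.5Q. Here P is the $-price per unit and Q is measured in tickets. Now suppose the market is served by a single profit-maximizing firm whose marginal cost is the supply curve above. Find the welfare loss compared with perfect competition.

$1.99

Competitive equilibrium: 121.8 − 1.7Q = 88.5 + 6.5Q → Q* = 4.061, P* = 114.8963.
Marginal revenue: MR = 121.8 − 3.4Q. Set MR = MC: 121.8 − 3.4Q = 88.5 + 6.5Q → Q_m = 3.3636.
Price P_m = 121.8 − 1.7·3.3636 = 116.0819; MC(Q_m) = 88.5 + 6.5·3.3636 = 110.3634.
Competitive Q* = 4.061, so ΔQ = 0.6974; wedge = 116.0819 − 110.3634 = 5.7185.
Welfare loss = ½ × 0.6974 × 5.7185 = $1.99.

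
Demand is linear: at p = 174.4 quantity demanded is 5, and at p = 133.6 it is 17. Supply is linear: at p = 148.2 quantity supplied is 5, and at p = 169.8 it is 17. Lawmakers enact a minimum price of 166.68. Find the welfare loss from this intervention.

19.92

Demand slope = (133.6 − 174.4)/(17 − 5) = −3.4, so p = 191.4 − 3.4q.
Supply slope = (169.8 − 148.2)/(17 − 5) = 1.8, so p = 139.2 + 1.8q.
Competitive equilibrium: 191.4 − 3.4q = 139.2 + 1.8q → q* = 10.0385, p* = 157.2692.
At the floor p = 166.68, quantity demanded = (191.4 − 166.68)/3.4 = 7.2706.
Sellers' marginal cost at q' = 7.2706: 139.2 + 1.8·7.2706 = 152.2871.
Δq = 10.0385 − 7.2706 = 2.7679; wedge = 166.68 − 152.2871 = 14.3929.
Deadweight loss = ½ × 2.7679 × 14.3929 = 19.92.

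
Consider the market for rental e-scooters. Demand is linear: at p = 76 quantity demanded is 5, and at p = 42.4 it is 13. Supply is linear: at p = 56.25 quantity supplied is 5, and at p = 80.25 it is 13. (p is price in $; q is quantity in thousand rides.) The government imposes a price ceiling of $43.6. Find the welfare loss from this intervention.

$174.38 thousand

Demand slope = (42.4 − 76)/(13 − 5) = −4.2, so p = 97 − 4.2q.
Supply slope = (80.25 − 56.25)/(13 − 5) = 3, so p = 41.25 + 3q.
Competitive equilibrium: 97 − 4.2q = 41.25 + 3q → q* = 7.7431, p* = 64.4792.
At the ceiling p = 43.6, quantity supplied = (43.6 − 41.25)/3 = 0.7833.
Willingness to pay at q' = 0.7833: 97 − 4.2·0.7833 = 93.7101.
Δq = 7.7431 − 0.7833 = 6.9598; wedge = 93.7101 − 43.6 = 50.1101.
DWL = ½ × 6.9598 × 50.1101 = $174.38 thousand.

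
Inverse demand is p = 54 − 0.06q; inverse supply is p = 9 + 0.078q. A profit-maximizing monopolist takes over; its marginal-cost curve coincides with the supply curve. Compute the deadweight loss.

Competitive equilibrium: 54 − 0.06q = 9 + 0.078q → q* = 326.087, p* = 34.4348.
Marginal revenue: MR = 54 − 0.12q. Set MR = MC: 54 − 0.12q = 9 + 0.078q → q_m = 227.2727.
Price p_m = 54 − 0.06·227.2727 = 40.3636; MC(q_m) = 9 + 0.078·227.2727 = 26.7273.
Competitive q* = 326.087, so Δq = 98.8143; wedge = 40.3636 − 26.7273 = 13.6363.
DWL = ½ × 98.8143 × 13.6363 = 673.73.

673.73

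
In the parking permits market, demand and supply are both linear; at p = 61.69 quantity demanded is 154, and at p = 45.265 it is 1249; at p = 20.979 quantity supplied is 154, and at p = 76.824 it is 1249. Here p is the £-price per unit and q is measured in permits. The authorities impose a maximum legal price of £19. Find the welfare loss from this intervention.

Demand slope = (45.265 − 61.69)/(1249 − 154) = −0.015, so p = 64 − 0.015q.
Supply slope = (76.824 − 20.979)/(1249 − 154) = 0.051, so p = 13.125 + 0.051q.
Competitive equilibrium: 64 − 0.015q = 13.125 + 0.051q → q* = 770.83333, p* = 52.4375.
At the ceiling p = 19, quantity supplied = (19 − 13.125)/0.051 = 115.19608.
Willingness to pay at q' = 115.19608: 64 − 0.015·115.19608 = 62.27206.
Δq = 770.83333 − 115.19608 = 655.63725; wedge = 62.27206 − 19 = 43.27206.
Welfare loss = ½ × 655.63725 × 43.27206 = £14185.39.

£14185.39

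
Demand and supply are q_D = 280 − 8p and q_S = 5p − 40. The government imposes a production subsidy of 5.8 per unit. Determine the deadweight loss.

51.75

In inverse form: demand p = 35 − 0.125q, supply p = 8 + 0.2q.
Competitive equilibrium: 35 − 0.125q = 8 + 0.2q → q* = 83.0769, p* = 24.6154.
The subsidy lowers effective supply by 5.8: p = 2.2 + 0.2q.
New quantity: 35 − 0.125q = 2.2 + 0.2q → q' = 100.9231.
Overproduction Δq = 100.9231 − 83.0769 = 17.8462; wedge = subsidy = 5.8.
Welfare loss = ½ × 17.8462 × 5.8 = 51.75.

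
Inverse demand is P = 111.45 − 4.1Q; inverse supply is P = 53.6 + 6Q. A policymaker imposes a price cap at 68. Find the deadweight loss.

Competitive equilibrium: 111.45 − 4.1Q = 53.6 + 6Q → Q* = 5.7277, P* = 87.9663.
At the ceiling P = 68, quantity supplied = (68 − 53.6)/6 = 2.4.
Willingness to pay at Q' = 2.4: 111.45 − 4.1·2.4 = 101.61.
ΔQ = 5.7277 − 2.4 = 3.3277; wedge = 101.61 − 68 = 33.61.
The triangle = ½ × 3.3277 × 33.61 = 55.92.

55.92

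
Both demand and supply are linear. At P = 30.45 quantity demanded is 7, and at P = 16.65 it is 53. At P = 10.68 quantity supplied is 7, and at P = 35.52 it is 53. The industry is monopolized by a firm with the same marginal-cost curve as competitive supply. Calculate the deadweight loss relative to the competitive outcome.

27.12

Demand slope = (16.65 − 30.45)/(53 − 7) = −0.3, so P = 32.55 − 0.3Q.
Supply slope = (35.52 − 10.68)/(53 − 7) = 0.54, so P = 6.9 + 0.54Q.
Competitive equilibrium: 32.55 − 0.3Q = 6.9 + 0.54Q → Q* = 30.5357, P* = 23.3893.
Marginal revenue: MR = 32.55 − 0.6Q. Set MR = MC: 32.55 − 0.6Q = 6.9 + 0.54Q → Q_m = 22.5.
Price P_m = 32.55 − 0.3·22.5 = 25.8; MC(Q_m) = 6.9 + 0.54·22.5 = 19.05.
Competitive Q* = 30.5357, so ΔQ = 8.0357; wedge = 25.8 − 19.05 = 6.75.
Welfare loss = ½ × 8.0357 × 6.75 = 27.12.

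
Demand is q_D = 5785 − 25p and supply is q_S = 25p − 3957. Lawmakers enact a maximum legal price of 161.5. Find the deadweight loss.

In inverse form: demand p = 231.4 − 0.04q, supply p = 158.28 + 0.04q.
Competitive equilibrium: 231.4 − 0.04q = 158.28 + 0.04q → q* = 914, p* = 194.84.
At the ceiling p = 161.5, quantity supplied = (161.5 − 158.28)/0.04 = 80.5.
Willingness to pay at q' = 80.5: 231.4 − 0.04·80.5 = 228.18.
Δq = 914 − 80.5 = 833.5; wedge = 228.18 − 161.5 = 66.68.
Welfare loss = ½ × 833.5 × 66.68 = 27788.89.

27788.89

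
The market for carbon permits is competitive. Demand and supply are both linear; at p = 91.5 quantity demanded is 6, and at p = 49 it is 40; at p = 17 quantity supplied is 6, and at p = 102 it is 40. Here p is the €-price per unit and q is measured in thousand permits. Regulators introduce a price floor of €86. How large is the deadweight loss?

Demand slope = (49 − 91.5)/(40 − 6) = −1.25, so p = 99 − 1.25q.
Supply slope = (102 − 17)/(40 − 6) = 2.5, so p = 2 + 2.5q.
Competitive equilibrium: 99 − 1.25q = 2 + 2.5q → q* = 25.8667, p* = 66.6667.
At the floor p = 86, quantity demanded = (99 − 86)/1.25 = 10.4.
Sellers' marginal cost at q' = 10.4: 2 + 2.5·10.4 = 28.
Δq = 25.8667 − 10.4 = 15.4667; wedge = 86 − 28 = 58.
Welfare loss = ½ × 15.4667 × 58 = €448.53 thousand.

€448.53 thousand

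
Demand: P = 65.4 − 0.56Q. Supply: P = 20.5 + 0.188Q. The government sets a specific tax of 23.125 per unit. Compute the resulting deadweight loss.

Competitive equilibrium: 65.4 − 0.56Q = 20.5 + 0.188Q → Q* = 60.0267, P* = 31.785.
With the tax, the buyer price exceeds the seller price by 23.125: (65.4 − 0.56Q) − (20.5 + 0.188Q) = 23.125 → Q' = 29.111.
ΔQ = 60.0267 − 29.111 = 30.9157; the wedge equals the tax, 23.125.
DWL = ½ × 30.9157 × 23.125 = 357.46.

357.46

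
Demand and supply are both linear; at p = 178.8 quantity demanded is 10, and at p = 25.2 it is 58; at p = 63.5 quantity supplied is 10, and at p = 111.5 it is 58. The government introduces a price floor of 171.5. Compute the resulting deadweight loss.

1330.53

Demand slope = (25.2 − 178.8)/(58 − 10) = −3.2, so p = 210.8 − 3.2q.
Supply slope = (111.5 − 63.5)/(58 − 10) = 1, so p = 53.5 + q.
Competitive equilibrium: 210.8 − 3.2q = 53.5 + q → q* = 37.4524, p* = 90.9524.
At the floor p = 171.5, quantity demanded = (210.8 − 171.5)/3.2 = 12.2813.
Sellers' marginal cost at q' = 12.2813: 53.5 + 1·12.2813 = 65.7813.
Δq = 37.4524 − 12.2813 = 25.1711; wedge = 171.5 − 65.7813 = 105.7187.
The triangle = ½ × 25.1711 × 105.7187 = 1330.53.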